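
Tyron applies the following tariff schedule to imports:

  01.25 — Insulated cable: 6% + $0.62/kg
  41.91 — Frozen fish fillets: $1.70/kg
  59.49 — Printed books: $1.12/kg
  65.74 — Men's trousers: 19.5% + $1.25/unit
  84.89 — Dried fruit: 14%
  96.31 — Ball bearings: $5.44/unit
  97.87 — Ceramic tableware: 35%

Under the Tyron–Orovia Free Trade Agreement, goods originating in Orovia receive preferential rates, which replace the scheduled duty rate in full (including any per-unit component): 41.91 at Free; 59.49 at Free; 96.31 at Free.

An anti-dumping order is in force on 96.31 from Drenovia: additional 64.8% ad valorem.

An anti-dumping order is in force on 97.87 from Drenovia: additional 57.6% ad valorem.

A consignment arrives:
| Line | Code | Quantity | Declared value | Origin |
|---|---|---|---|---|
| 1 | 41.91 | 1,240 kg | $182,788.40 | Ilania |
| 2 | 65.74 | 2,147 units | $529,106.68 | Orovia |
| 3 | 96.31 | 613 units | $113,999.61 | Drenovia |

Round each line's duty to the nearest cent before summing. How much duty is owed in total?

$185,174.02

Line 1 (41.91, Ilania, 1,240 kg, $182,788.40):
Base rate for 41.91 is $1.70/kg.
41.91 has an FTA preferential rate, but origin Ilania is not Orovia; base rate stands.
Duty = 1,240 × $1.70 = $2,108.00.
Line 2 (65.74, Orovia, 2,147 units, $529,106.68):
Base rate for 65.74 is 19.5% + $1.25/unit.
Origin Orovia is the FTA partner but 65.74 is not on the preference list; base rate stands.
Duty = $529,106.68 × 19.5% + 2,147 × $1.25 = $105,859.55.
Line 3 (96.31, Drenovia, 613 units, $113,999.61):
Base rate for 96.31 is $5.44/unit.
96.31 has an FTA preferential rate, but origin Drenovia is not Orovia; base rate stands.
Additional duty on 96.31 from Drenovia: +64.8% ad valorem. Applied ad valorem rate = 64.8%.
Duty = $113,999.61 × 64.8% + 613 × $5.44 = $77,206.47.
Total = $2,108.00 + $105,859.55 + $77,206.47 = $185,174.02.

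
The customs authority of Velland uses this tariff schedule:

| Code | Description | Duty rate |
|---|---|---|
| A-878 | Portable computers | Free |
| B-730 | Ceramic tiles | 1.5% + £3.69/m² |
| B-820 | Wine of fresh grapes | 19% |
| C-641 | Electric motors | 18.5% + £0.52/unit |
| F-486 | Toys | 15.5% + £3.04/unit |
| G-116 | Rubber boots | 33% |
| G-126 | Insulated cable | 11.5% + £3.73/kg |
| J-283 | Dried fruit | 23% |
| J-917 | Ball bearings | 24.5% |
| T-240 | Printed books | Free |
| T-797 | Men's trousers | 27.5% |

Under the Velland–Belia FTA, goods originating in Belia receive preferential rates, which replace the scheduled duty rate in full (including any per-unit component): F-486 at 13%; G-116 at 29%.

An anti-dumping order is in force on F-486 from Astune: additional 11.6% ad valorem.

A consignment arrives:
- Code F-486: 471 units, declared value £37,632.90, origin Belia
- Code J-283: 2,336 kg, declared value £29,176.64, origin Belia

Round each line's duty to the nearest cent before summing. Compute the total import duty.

£11,602.91

Line 1 (F-486, Belia, 471 units, £37,632.90):
Base rate for F-486 is 15.5% + £3.04/unit.
Origin Belia qualifies under the Velland–Belia agreement and F-486 is covered: preferential rate 13% applies instead.
The additional-duty order on F-486 targets Astune, not Belia; it does not apply.
Duty = £37,632.90 × 13% = £4,892.28.
Line 2 (J-283, Belia, 2,336 kg, £29,176.64):
Base rate for J-283 is 23%.
Origin Belia is the FTA partner but J-283 is not on the preference list; base rate stands.
Duty = £29,176.64 × 23% = £6,710.63.
Total = £4,892.28 + £6,710.63 = £11,602.91.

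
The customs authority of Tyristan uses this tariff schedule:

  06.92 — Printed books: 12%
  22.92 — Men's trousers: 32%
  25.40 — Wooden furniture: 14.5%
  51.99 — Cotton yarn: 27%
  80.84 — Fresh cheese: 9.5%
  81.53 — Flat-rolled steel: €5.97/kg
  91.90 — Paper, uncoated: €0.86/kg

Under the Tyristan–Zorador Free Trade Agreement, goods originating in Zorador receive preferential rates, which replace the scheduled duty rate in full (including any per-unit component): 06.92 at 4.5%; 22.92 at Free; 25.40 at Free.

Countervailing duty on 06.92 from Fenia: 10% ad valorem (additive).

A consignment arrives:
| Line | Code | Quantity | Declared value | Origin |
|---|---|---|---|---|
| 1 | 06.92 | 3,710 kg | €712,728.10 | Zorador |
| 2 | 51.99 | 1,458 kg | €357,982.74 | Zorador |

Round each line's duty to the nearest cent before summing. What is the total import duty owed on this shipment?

€128,728.10

Line 1 (06.92, Zorador, 3,710 kg, €712,728.10):
Base rate for 06.92 is 12%.
Origin Zorador qualifies under the Tyristan–Zorador agreement and 06.92 is covered: preferential rate 4.5% applies instead.
The additional-duty order on 06.92 targets Fenia, not Zorador; it does not apply.
Duty = €712,728.10 × 4.5% = €32,072.76.
Line 2 (51.99, Zorador, 1,458 kg, €357,982.74):
Base rate for 51.99 is 27%.
Origin Zorador is the FTA partner but 51.99 is not on the preference list; base rate stands.
Duty = €357,982.74 × 27% = €96,655.34.
Total = €32,072.76 + €96,655.34 = €128,728.10.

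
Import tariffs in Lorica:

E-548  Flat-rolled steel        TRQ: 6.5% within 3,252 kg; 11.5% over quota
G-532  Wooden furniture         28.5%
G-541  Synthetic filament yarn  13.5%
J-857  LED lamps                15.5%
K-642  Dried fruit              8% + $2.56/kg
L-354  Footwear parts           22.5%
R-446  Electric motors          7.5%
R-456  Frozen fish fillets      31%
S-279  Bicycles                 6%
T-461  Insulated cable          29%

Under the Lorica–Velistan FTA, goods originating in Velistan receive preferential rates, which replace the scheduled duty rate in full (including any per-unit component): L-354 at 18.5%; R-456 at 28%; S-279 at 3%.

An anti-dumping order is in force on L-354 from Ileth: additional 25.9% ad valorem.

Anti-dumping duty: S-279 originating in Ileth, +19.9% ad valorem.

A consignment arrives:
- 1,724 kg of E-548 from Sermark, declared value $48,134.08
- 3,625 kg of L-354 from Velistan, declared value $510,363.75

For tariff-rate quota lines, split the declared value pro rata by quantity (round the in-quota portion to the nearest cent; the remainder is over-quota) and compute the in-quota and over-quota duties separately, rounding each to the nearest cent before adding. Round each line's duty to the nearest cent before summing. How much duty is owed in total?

Line 1 (E-548, Sermark, 1,724 kg, $48,134.08):
Code E-548 is under a tariff-rate quota (threshold 3,252 kg). Quantity 1,724 kg is within the quota, so the in-quota rate 6.5% applies to the full value.
Duty = $48,134.08 × 6.5% = $3,128.72.
Line 2 (L-354, Velistan, 3,625 kg, $510,363.75):
Base rate for L-354 is 22.5%.
Origin Velistan qualifies under the Lorica–Velistan agreement and L-354 is covered: preferential rate 18.5% applies instead.
The additional-duty order on L-354 targets Ileth, not Velistan; it does not apply.
Duty = $510,363.75 × 18.5% = $94,417.29.
Total = $3,128.72 + $94,417.29 = $97,546.01.

$97,546.01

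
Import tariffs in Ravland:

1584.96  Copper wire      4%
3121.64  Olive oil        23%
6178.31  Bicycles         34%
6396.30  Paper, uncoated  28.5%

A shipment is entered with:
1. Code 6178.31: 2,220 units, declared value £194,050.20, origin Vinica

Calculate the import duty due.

Line 1 (6178.31, Vinica, 2,220 units, £194,050.20):
Base rate for 6178.31 is 34%.
Duty = £194,050.20 × 34% = £65,977.07.

£65,977.07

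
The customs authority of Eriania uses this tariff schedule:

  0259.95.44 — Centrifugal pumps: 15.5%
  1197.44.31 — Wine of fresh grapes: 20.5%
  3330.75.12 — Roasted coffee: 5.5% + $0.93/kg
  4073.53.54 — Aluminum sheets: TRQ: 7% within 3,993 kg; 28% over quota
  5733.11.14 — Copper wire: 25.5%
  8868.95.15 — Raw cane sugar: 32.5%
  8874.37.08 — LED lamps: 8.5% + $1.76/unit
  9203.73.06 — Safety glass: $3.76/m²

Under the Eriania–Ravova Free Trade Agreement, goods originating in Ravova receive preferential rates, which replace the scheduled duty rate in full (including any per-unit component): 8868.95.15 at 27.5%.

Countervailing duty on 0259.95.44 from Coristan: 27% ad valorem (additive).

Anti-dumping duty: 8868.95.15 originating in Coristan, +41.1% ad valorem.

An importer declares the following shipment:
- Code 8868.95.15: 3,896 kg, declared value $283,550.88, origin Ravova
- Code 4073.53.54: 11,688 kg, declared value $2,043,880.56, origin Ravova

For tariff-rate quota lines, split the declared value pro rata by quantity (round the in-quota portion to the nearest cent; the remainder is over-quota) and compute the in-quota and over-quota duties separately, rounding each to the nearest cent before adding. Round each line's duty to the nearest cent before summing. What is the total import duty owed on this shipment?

$503,629.30

Line 1 (8868.95.15, Ravova, 3,896 kg, $283,550.88):
Base rate for 8868.95.15 is 32.5%.
Origin Ravova qualifies under the Eriania–Ravova agreement and 8868.95.15 is covered: preferential rate 27.5% applies instead.
The additional-duty order on 8868.95.15 targets Coristan, not Ravova; it does not apply.
Duty = $283,550.88 × 27.5% = $77,976.49.
Line 2 (4073.53.54, Ravova, 11,688 kg, $2,043,880.56):
Code 4073.53.54 is under a tariff-rate quota (threshold 3,993 kg). In-quota: 3,993 kg at 7%; over-quota: 7,695 kg at 28%.
Pro-rata value split: in-quota = $2,043,880.56 × 3,993/11,688 = $698,255.91; over-quota = $2,043,880.56 − $698,255.91 = $1,345,624.65.
In-quota duty = $698,255.91 × 7% = $48,877.91. Over-quota duty = $1,345,624.65 × 28% = $376,774.90.
Line duty = $48,877.91 + $376,774.90 = $425,652.81.
Total = $77,976.49 + $425,652.81 = $503,629.30.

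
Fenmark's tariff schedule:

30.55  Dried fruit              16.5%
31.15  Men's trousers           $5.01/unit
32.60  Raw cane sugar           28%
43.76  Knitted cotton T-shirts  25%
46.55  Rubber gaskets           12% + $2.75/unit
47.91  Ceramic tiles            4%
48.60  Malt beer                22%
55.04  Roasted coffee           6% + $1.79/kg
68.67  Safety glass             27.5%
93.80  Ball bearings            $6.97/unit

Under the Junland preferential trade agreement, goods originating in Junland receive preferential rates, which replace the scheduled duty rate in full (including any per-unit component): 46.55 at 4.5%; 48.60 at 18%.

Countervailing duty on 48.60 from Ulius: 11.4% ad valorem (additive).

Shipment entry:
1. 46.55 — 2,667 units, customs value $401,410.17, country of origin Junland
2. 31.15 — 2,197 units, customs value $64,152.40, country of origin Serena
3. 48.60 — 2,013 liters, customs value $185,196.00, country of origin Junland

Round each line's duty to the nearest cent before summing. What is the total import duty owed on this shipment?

$62,405.71

Line 1 (46.55, Junland, 2,667 units, $401,410.17):
Base rate for 46.55 is 12% + $2.75/unit.
Origin Junland qualifies under the Fenmark–Junland agreement and 46.55 is covered: preferential rate 4.5% applies instead.
Duty = $401,410.17 × 4.5% = $18,063.46.
Line 2 (31.15, Serena, 2,197 units, $64,152.40):
Base rate for 31.15 is $5.01/unit.
Duty = 2,197 × $5.01 = $11,006.97.
Line 3 (48.60, Junland, 2,013 liters, $185,196.00):
Base rate for 48.60 is 22%.
Origin Junland qualifies under the Fenmark–Junland agreement and 48.60 is covered: preferential rate 18% applies instead.
The additional-duty order on 48.60 targets Ulius, not Junland; it does not apply.
Duty = $185,196.00 × 18% = $33,335.28.
Total = $18,063.46 + $11,006.97 + $33,335.28 = $62,405.71.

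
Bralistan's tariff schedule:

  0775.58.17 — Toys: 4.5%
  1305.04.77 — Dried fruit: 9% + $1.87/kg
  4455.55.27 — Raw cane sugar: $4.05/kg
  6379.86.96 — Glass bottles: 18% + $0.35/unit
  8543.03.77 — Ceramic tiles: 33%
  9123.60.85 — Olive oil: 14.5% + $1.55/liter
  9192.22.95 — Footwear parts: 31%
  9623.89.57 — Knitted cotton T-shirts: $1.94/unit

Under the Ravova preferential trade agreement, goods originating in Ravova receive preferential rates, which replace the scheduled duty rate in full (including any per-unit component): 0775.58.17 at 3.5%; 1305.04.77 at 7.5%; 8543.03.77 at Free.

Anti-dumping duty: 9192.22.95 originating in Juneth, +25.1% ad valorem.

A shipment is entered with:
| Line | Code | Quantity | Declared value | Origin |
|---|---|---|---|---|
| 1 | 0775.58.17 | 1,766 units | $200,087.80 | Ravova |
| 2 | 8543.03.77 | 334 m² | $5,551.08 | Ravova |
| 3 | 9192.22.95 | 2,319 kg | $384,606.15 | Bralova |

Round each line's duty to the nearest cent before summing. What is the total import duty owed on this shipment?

$126,230.98

Line 1 (0775.58.17, Ravova, 1,766 units, $200,087.80):
Base rate for 0775.58.17 is 4.5%.
Origin Ravova qualifies under the Bralistan–Ravova agreement and 0775.58.17 is covered: preferential rate 3.5% applies instead.
Duty = $200,087.80 × 3.5% = $7,003.07.
Line 2 (8543.03.77, Ravova, 334 m², $5,551.08):
Base rate for 8543.03.77 is 33%.
Origin Ravova qualifies under the Bralistan–Ravova agreement and 8543.03.77 is covered: preferential rate Free applies instead.
Duty = $5,551.08 × 0% = $0.00.
Line 3 (9192.22.95, Bralova, 2,319 kg, $384,606.15):
Base rate for 9192.22.95 is 31%.
The additional-duty order on 9192.22.95 targets Juneth, not Bralova; it does not apply.
Duty = $384,606.15 × 31% = $119,227.91.
Total = $7,003.07 + $0.00 + $119,227.91 = $126,230.98.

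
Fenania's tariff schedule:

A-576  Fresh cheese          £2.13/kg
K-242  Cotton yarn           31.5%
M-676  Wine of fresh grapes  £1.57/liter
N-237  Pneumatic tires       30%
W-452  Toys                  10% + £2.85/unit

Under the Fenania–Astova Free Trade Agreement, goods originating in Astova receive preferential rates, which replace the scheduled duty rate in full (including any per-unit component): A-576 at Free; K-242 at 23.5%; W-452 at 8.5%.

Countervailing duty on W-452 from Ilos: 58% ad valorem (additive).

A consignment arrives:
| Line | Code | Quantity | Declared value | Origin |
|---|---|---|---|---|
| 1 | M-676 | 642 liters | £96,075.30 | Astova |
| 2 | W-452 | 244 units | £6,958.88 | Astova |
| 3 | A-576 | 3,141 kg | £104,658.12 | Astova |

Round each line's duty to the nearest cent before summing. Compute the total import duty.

£1,599.44

Line 1 (M-676, Astova, 642 liters, £96,075.30):
Base rate for M-676 is £1.57/liter.
Origin Astova is the FTA partner but M-676 is not on the preference list; base rate stands.
Duty = 642 × £1.57 = £1,007.94.
Line 2 (W-452, Astova, 244 units, £6,958.88):
Base rate for W-452 is 10% + £2.85/unit.
Origin Astova qualifies under the Fenania–Astova agreement and W-452 is covered: preferential rate 8.5% applies instead.
The additional-duty order on W-452 targets Ilos, not Astova; it does not apply.
Duty = £6,958.88 × 8.5% = £591.50.
Line 3 (A-576, Astova, 3,141 kg, £104,658.12):
Base rate for A-576 is £2.13/kg.
Origin Astova qualifies under the Fenania–Astova agreement and A-576 is covered: preferential rate Free applies instead.
Duty = £104,658.12 × 0% = £0.00.
Total = £1,007.94 + £591.50 + £0.00 = £1,599.44.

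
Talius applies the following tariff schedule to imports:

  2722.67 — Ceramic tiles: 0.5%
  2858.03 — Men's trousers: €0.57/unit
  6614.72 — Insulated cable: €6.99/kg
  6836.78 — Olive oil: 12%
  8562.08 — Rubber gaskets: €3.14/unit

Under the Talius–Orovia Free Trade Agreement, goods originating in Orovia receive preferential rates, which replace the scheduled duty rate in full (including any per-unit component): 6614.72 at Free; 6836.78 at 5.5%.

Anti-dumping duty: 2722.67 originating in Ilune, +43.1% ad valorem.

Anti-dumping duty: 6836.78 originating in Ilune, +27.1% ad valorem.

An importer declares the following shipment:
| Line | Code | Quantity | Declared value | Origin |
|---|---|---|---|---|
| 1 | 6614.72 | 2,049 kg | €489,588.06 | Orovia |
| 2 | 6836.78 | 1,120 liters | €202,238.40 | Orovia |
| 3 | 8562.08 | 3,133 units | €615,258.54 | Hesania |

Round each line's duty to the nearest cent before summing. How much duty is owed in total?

Line 1 (6614.72, Orovia, 2,049 kg, €489,588.06):
Base rate for 6614.72 is €6.99/kg.
Origin Orovia qualifies under the Talius–Orovia agreement and 6614.72 is covered: preferential rate Free applies instead.
Duty = €489,588.06 × 0% = €0.00.
Line 2 (6836.78, Orovia, 1,120 liters, €202,238.40):
Base rate for 6836.78 is 12%.
Origin Orovia qualifies under the Talius–Orovia agreement and 6836.78 is covered: preferential rate 5.5% applies instead.
The additional-duty order on 6836.78 targets Ilune, not Orovia; it does not apply.
Duty = €202,238.40 × 5.5% = €11,123.11.
Line 3 (8562.08, Hesania, 3,133 units, €615,258.54):
Base rate for 8562.08 is €3.14/unit.
Duty = 3,133 × €3.14 = €9,837.62.
Total = €0.00 + €11,123.11 + €9,837.62 = €20,960.73.

€20,960.73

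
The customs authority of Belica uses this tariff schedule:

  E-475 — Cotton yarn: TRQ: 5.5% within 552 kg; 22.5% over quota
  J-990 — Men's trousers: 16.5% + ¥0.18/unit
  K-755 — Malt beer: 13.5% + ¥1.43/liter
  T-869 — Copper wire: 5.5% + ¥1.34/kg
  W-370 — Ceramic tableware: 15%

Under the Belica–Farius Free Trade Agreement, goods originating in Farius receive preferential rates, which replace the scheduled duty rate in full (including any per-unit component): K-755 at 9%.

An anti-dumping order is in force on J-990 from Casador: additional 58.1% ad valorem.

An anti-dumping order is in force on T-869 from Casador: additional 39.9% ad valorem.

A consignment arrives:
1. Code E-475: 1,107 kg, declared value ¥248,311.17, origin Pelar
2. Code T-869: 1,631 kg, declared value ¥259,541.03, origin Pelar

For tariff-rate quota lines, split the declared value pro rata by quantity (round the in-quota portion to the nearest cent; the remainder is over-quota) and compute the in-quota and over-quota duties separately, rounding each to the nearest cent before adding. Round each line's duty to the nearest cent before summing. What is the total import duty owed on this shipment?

¥51,281.06

Line 1 (E-475, Pelar, 1,107 kg, ¥248,311.17):
Code E-475 is under a tariff-rate quota (threshold 552 kg). In-quota: 552 kg at 5.5%; over-quota: 555 kg at 22.5%.
Pro-rata value split: in-quota = ¥248,311.17 × 552/1,107 = ¥123,819.12; over-quota = ¥248,311.17 − ¥123,819.12 = ¥124,492.05.
In-quota duty = ¥123,819.12 × 5.5% = ¥6,810.05. Over-quota duty = ¥124,492.05 × 22.5% = ¥28,010.71.
Line duty = ¥6,810.05 + ¥28,010.71 = ¥34,820.76.
Line 2 (T-869, Pelar, 1,631 kg, ¥259,541.03):
Base rate for T-869 is 5.5% + ¥1.34/kg.
The additional-duty order on T-869 targets Casador, not Pelar; it does not apply.
Duty = ¥259,541.03 × 5.5% + 1,631 × ¥1.34 = ¥16,460.30.
Total = ¥34,820.76 + ¥16,460.30 = ¥51,281.06.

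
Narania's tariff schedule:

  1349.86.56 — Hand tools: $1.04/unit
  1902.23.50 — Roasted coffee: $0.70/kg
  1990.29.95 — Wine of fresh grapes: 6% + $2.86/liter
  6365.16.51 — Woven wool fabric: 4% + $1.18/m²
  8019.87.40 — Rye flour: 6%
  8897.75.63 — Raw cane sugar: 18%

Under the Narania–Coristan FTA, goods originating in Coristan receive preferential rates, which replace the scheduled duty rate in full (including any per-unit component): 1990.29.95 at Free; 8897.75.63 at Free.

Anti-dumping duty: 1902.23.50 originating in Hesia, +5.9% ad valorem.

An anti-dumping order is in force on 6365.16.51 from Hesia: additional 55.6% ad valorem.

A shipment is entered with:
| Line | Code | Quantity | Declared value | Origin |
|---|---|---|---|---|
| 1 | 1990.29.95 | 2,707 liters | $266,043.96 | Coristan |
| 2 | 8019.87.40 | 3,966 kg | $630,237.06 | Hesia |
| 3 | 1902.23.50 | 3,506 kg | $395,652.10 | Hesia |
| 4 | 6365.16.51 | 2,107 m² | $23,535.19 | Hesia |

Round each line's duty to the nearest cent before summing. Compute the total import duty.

Line 1 (1990.29.95, Coristan, 2,707 liters, $266,043.96):
Base rate for 1990.29.95 is 6% + $2.86/liter.
Origin Coristan qualifies under the Narania–Coristan agreement and 1990.29.95 is covered: preferential rate Free applies instead.
Duty = $266,043.96 × 0% = $0.00.
Line 2 (8019.87.40, Hesia, 3,966 kg, $630,237.06):
Base rate for 8019.87.40 is 6%.
Duty = $630,237.06 × 6% = $37,814.22.
Line 3 (1902.23.50, Hesia, 3,506 kg, $395,652.10):
Base rate for 1902.23.50 is $0.70/kg.
Additional duty on 1902.23.50 from Hesia: +5.9% ad valorem. Applied ad valorem rate = 5.9%.
Duty = $395,652.10 × 5.9% + 3,506 × $0.70 = $25,797.67.
Line 4 (6365.16.51, Hesia, 2,107 m², $23,535.19):
Base rate for 6365.16.51 is 4% + $1.18/m².
Additional duty on 6365.16.51 from Hesia: +55.6%. Applied ad valorem rate: 4% + 55.6% = 59.6%.
Duty = $23,535.19 × 59.6% + 2,107 × $1.18 = $16,513.23.
Total = $0.00 + $37,814.22 + $25,797.67 + $16,513.23 = $80,125.12.

$80,125.12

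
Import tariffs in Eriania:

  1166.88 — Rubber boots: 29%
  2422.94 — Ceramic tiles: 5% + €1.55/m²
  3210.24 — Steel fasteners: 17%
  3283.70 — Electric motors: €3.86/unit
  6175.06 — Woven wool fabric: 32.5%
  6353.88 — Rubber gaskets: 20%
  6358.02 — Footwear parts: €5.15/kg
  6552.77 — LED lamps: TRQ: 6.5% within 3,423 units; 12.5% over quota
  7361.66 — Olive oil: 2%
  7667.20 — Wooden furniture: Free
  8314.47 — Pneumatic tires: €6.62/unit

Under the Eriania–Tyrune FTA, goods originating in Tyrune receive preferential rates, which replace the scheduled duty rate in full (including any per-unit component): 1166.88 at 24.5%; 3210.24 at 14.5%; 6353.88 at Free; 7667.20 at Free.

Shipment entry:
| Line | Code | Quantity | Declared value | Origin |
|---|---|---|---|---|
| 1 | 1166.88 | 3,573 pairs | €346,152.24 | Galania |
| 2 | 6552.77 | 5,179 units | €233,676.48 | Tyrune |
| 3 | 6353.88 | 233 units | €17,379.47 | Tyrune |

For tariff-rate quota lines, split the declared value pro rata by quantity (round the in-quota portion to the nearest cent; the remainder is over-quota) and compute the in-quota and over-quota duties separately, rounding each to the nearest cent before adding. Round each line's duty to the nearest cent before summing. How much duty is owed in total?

€120,326.96

Line 1 (1166.88, Galania, 3,573 pairs, €346,152.24):
Base rate for 1166.88 is 29%.
1166.88 has an FTA preferential rate, but origin Galania is not Tyrune; base rate stands.
Duty = €346,152.24 × 29% = €100,384.15.
Line 2 (6552.77, Tyrune, 5,179 units, €233,676.48):
Code 6552.77 is under a tariff-rate quota (threshold 3,423 units). In-quota: 3,423 units at 6.5%; over-quota: 1,756 units at 12.5%.
Pro-rata value split: in-quota = €233,676.48 × 3,423/5,179 = €154,445.76; over-quota = €233,676.48 − €154,445.76 = €79,230.72.
In-quota duty = €154,445.76 × 6.5% = €10,038.97. Over-quota duty = €79,230.72 × 12.5% = €9,903.84.
Line duty = €10,038.97 + €9,903.84 = €19,942.81.
Line 3 (6353.88, Tyrune, 233 units, €17,379.47):
Base rate for 6353.88 is 20%.
Origin Tyrune qualifies under the Eriania–Tyrune agreement and 6353.88 is covered: preferential rate Free applies instead.
Duty = €17,379.47 × 0% = €0.00.
Total = €100,384.15 + €19,942.81 + €0.00 = €120,326.96.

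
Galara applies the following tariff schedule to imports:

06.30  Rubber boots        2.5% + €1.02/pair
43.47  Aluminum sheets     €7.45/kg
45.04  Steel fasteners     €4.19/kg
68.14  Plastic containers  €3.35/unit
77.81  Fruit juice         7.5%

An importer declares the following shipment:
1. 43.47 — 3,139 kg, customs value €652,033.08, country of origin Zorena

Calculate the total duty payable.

Line 1 (43.47, Zorena, 3,139 kg, €652,033.08):
Base rate for 43.47 is €7.45/kg.
Duty = 3,139 × €7.45 = €23,385.55.

€23,385.55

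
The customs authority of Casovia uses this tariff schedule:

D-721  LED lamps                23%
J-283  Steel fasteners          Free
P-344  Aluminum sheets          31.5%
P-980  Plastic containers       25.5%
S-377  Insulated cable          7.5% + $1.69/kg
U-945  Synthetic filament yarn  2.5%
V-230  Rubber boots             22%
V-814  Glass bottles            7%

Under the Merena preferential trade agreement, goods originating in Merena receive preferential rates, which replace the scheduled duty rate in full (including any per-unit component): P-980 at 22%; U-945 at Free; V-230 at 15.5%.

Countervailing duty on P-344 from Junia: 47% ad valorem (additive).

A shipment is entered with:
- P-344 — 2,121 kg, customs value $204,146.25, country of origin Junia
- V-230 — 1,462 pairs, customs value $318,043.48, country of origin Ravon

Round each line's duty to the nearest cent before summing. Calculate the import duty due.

$230,224.38

Line 1 (P-344, Junia, 2,121 kg, $204,146.25):
Base rate for P-344 is 31.5%.
Additional duty on P-344 from Junia: +47%. Applied ad valorem rate: 31.5% + 47% = 78.5%.
Duty = $204,146.25 × 78.5% = $160,254.81.
Line 2 (V-230, Ravon, 1,462 pairs, $318,043.48):
Base rate for V-230 is 22%.
V-230 has an FTA preferential rate, but origin Ravon is not Merena; base rate stands.
Duty = $318,043.48 × 22% = $69,969.57.
Total = $160,254.81 + $69,969.57 = $230,224.38.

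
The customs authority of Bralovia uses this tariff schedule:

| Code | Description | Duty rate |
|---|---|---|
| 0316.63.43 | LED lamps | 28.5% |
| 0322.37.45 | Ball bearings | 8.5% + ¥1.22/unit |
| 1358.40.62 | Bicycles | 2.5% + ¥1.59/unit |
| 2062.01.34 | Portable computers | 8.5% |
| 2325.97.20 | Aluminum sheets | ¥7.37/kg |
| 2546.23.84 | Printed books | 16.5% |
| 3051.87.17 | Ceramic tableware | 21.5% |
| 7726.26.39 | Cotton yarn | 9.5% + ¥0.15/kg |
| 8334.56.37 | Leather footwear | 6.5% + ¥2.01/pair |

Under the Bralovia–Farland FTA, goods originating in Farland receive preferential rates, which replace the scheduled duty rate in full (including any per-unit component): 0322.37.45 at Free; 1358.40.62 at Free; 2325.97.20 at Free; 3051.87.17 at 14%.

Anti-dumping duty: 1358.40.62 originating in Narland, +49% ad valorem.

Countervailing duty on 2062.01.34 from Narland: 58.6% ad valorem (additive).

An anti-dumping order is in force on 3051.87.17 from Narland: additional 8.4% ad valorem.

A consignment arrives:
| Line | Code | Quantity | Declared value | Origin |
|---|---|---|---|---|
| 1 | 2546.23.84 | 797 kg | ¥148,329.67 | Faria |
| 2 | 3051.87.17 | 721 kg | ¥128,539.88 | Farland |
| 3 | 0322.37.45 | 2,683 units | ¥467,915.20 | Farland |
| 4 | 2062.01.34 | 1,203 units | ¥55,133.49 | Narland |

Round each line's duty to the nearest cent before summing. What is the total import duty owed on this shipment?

¥79,464.55

Line 1 (2546.23.84, Faria, 797 kg, ¥148,329.67):
Base rate for 2546.23.84 is 16.5%.
Duty = ¥148,329.67 × 16.5% = ¥24,474.40.
Line 2 (3051.87.17, Farland, 721 kg, ¥128,539.88):
Base rate for 3051.87.17 is 21.5%.
Origin Farland qualifies under the Bralovia–Farland agreement and 3051.87.17 is covered: preferential rate 14% applies instead.
The additional-duty order on 3051.87.17 targets Narland, not Farland; it does not apply.
Duty = ¥128,539.88 × 14% = ¥17,995.58.
Line 3 (0322.37.45, Farland, 2,683 units, ¥467,915.20):
Base rate for 0322.37.45 is 8.5% + ¥1.22/unit.
Origin Farland qualifies under the Bralovia–Farland agreement and 0322.37.45 is covered: preferential rate Free applies instead.
Duty = ¥467,915.20 × 0% = ¥0.00.
Line 4 (2062.01.34, Narland, 1,203 units, ¥55,133.49):
Base rate for 2062.01.34 is 8.5%.
Additional duty on 2062.01.34 from Narland: +58.6%. Applied ad valorem rate: 8.5% + 58.6% = 67.1%.
Duty = ¥55,133.49 × 67.1% = ¥36,994.57.
Total = ¥24,474.40 + ¥17,995.58 + ¥0.00 + ¥36,994.57 = ¥79,464.55.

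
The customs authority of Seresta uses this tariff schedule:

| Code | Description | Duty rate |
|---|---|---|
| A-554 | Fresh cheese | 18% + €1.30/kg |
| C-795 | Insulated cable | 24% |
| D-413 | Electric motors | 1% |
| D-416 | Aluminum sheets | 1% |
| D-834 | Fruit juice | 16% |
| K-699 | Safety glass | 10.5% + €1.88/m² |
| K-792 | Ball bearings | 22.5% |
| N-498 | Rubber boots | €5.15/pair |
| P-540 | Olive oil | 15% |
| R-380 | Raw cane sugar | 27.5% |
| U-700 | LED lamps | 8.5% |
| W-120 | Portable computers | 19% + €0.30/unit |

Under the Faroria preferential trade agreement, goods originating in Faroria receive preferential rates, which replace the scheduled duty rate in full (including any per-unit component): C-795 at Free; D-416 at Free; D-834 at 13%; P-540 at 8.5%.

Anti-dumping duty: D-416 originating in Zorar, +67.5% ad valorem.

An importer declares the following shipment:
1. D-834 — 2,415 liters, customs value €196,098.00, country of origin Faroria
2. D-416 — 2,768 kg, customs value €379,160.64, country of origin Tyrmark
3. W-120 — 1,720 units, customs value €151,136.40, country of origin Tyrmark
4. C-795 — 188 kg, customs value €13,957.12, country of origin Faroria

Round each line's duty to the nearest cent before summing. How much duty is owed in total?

€58,516.27

Line 1 (D-834, Faroria, 2,415 liters, €196,098.00):
Base rate for D-834 is 16%.
Origin Faroria qualifies under the Seresta–Faroria agreement and D-834 is covered: preferential rate 13% applies instead.
Duty = €196,098.00 × 13% = €25,492.74.
Line 2 (D-416, Tyrmark, 2,768 kg, €379,160.64):
Base rate for D-416 is 1%.
D-416 has an FTA preferential rate, but origin Tyrmark is not Faroria; base rate stands.
The additional-duty order on D-416 targets Zorar, not Tyrmark; it does not apply.
Duty = €379,160.64 × 1% = €3,791.61.
Line 3 (W-120, Tyrmark, 1,720 units, €151,136.40):
Base rate for W-120 is 19% + €0.30/unit.
Duty = €151,136.40 × 19% + 1,720 × €0.30 = €29,231.92.
Line 4 (C-795, Faroria, 188 kg, €13,957.12):
Base rate for C-795 is 24%.
Origin Faroria qualifies under the Seresta–Faroria agreement and C-795 is covered: preferential rate Free applies instead.
Duty = €13,957.12 × 0% = €0.00.
Total = €25,492.74 + €3,791.61 + €29,231.92 + €0.00 = €58,516.27.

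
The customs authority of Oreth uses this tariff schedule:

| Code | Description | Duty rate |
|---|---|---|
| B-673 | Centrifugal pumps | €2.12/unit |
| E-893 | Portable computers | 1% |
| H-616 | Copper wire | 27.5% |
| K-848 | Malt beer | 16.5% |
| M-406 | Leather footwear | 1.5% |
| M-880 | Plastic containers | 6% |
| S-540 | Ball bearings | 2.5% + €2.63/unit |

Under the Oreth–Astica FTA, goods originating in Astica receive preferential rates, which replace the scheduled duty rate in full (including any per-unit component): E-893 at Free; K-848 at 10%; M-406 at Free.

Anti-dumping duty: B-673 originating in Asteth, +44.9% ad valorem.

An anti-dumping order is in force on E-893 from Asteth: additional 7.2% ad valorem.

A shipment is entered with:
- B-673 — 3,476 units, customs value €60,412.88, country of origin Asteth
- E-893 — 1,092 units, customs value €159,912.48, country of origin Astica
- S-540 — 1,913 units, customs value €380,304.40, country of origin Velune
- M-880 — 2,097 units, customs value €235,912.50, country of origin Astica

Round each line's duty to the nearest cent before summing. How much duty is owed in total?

Line 1 (B-673, Asteth, 3,476 units, €60,412.88):
Base rate for B-673 is €2.12/unit.
Additional duty on B-673 from Asteth: +44.9% ad valorem. Applied ad valorem rate = 44.9%.
Duty = €60,412.88 × 44.9% + 3,476 × €2.12 = €34,494.50.
Line 2 (E-893, Astica, 1,092 units, €159,912.48):
Base rate for E-893 is 1%.
Origin Astica qualifies under the Oreth–Astica agreement and E-893 is covered: preferential rate Free applies instead.
The additional-duty order on E-893 targets Asteth, not Astica; it does not apply.
Duty = €159,912.48 × 0% = €0.00.
Line 3 (S-540, Velune, 1,913 units, €380,304.40):
Base rate for S-540 is 2.5% + €2.63/unit.
Duty = €380,304.40 × 2.5% + 1,913 × €2.63 = €14,538.80.
Line 4 (M-880, Astica, 2,097 units, €235,912.50):
Base rate for M-880 is 6%.
Origin Astica is the FTA partner but M-880 is not on the preference list; base rate stands.
Duty = €235,912.50 × 6% = €14,154.75.
Total = €34,494.50 + €0.00 + €14,538.80 + €14,154.75 = €63,188.05.

€63,188.05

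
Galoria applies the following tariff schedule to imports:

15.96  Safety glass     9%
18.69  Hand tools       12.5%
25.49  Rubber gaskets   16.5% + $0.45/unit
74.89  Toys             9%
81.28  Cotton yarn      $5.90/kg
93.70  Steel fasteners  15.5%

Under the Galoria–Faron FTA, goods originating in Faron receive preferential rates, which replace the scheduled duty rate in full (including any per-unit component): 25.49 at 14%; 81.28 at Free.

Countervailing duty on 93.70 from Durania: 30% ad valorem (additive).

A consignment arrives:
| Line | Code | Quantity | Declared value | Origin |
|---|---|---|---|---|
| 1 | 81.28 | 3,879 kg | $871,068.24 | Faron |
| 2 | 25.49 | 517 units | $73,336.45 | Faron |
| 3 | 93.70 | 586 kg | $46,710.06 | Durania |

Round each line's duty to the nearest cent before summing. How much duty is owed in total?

$31,520.18

Line 1 (81.28, Faron, 3,879 kg, $871,068.24):
Base rate for 81.28 is $5.90/kg.
Origin Faron qualifies under the Galoria–Faron agreement and 81.28 is covered: preferential rate Free applies instead.
Duty = $871,068.24 × 0% = $0.00.
Line 2 (25.49, Faron, 517 units, $73,336.45):
Base rate for 25.49 is 16.5% + $0.45/unit.
Origin Faron qualifies under the Galoria–Faron agreement and 25.49 is covered: preferential rate 14% applies instead.
Duty = $73,336.45 × 14% = $10,267.10.
Line 3 (93.70, Durania, 586 kg, $46,710.06):
Base rate for 93.70 is 15.5%.
Additional duty on 93.70 from Durania: +30%. Applied ad valorem rate: 15.5% + 30% = 45.5%.
Duty = $46,710.06 × 45.5% = $21,253.08.
Total = $0.00 + $10,267.10 + $21,253.08 = $31,520.18.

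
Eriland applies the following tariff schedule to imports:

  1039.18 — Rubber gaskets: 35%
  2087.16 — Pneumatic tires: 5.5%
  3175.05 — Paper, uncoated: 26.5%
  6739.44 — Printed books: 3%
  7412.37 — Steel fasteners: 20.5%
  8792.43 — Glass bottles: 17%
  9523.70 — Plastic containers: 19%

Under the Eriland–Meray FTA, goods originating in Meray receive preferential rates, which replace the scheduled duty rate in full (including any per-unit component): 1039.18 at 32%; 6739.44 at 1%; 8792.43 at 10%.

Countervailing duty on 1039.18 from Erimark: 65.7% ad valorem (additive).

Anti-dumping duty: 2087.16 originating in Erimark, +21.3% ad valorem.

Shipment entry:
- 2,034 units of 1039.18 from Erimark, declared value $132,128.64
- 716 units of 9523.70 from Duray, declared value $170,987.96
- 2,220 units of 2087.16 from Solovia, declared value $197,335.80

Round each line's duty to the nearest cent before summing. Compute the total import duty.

$176,394.72

Line 1 (1039.18, Erimark, 2,034 units, $132,128.64):
Base rate for 1039.18 is 35%.
1039.18 has an FTA preferential rate, but origin Erimark is not Meray; base rate stands.
Additional duty on 1039.18 from Erimark: +65.7%. Applied ad valorem rate: 35% + 65.7% = 100.7%.
Duty = $132,128.64 × 100.7% = $133,053.54.
Line 2 (9523.70, Duray, 716 units, $170,987.96):
Base rate for 9523.70 is 19%.
Duty = $170,987.96 × 19% = $32,487.71.
Line 3 (2087.16, Solovia, 2,220 units, $197,335.80):
Base rate for 2087.16 is 5.5%.
The additional-duty order on 2087.16 targets Erimark, not Solovia; it does not apply.
Duty = $197,335.80 × 5.5% = $10,853.47.
Total = $133,053.54 + $32,487.71 + $10,853.47 = $176,394.72.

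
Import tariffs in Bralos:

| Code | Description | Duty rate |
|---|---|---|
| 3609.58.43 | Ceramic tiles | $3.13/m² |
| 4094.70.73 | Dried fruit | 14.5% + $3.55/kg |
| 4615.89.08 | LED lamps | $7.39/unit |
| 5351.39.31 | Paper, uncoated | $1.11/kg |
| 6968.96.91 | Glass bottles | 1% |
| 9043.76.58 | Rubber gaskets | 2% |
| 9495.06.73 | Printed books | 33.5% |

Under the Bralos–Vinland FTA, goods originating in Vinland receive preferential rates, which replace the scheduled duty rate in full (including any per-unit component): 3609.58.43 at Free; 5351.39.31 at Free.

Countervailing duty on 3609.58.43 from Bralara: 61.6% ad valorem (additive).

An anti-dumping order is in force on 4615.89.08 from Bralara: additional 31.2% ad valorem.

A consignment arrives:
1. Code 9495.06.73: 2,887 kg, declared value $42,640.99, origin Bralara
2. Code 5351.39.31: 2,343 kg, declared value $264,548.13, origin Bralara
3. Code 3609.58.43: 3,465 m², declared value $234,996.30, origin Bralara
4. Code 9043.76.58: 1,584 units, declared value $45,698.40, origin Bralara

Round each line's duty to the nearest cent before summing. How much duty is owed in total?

Line 1 (9495.06.73, Bralara, 2,887 kg, $42,640.99):
Base rate for 9495.06.73 is 33.5%.
Duty = $42,640.99 × 33.5% = $14,284.73.
Line 2 (5351.39.31, Bralara, 2,343 kg, $264,548.13):
Base rate for 5351.39.31 is $1.11/kg.
5351.39.31 has an FTA preferential rate, but origin Bralara is not Vinland; base rate stands.
Duty = 2,343 × $1.11 = $2,600.73.
Line 3 (3609.58.43, Bralara, 3,465 m², $234,996.30):
Base rate for 3609.58.43 is $3.13/m².
3609.58.43 has an FTA preferential rate, but origin Bralara is not Vinland; base rate stands.
Additional duty on 3609.58.43 from Bralara: +61.6% ad valorem. Applied ad valorem rate = 61.6%.
Duty = $234,996.30 × 61.6% + 3,465 × $3.13 = $155,603.17.
Line 4 (9043.76.58, Bralara, 1,584 units, $45,698.40):
Base rate for 9043.76.58 is 2%.
Duty = $45,698.40 × 2% = $913.97.
Total = $14,284.73 + $2,600.73 + $155,603.17 + $913.97 = $173,402.60.

$173,402.60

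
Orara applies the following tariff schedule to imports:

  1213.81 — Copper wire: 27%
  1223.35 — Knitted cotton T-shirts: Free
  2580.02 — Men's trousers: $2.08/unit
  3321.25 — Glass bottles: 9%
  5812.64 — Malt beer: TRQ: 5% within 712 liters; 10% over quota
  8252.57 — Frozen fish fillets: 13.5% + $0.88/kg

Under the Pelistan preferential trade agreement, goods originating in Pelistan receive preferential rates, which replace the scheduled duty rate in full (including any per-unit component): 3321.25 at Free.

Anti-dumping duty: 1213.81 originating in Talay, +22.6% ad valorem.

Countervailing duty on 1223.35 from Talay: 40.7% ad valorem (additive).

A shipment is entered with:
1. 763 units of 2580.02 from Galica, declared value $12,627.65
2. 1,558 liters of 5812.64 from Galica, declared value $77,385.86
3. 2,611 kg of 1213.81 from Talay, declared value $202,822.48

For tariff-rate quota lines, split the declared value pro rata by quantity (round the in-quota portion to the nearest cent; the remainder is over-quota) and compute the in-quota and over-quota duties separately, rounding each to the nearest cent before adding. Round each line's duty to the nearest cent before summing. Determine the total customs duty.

$108,157.32

Line 1 (2580.02, Galica, 763 units, $12,627.65):
Base rate for 2580.02 is $2.08/unit.
Duty = 763 × $2.08 = $1,587.04.
Line 2 (5812.64, Galica, 1,558 liters, $77,385.86):
Code 5812.64 is under a tariff-rate quota (threshold 712 liters). In-quota: 712 liters at 5%; over-quota: 846 liters at 10%.
Pro-rata value split: in-quota = $77,385.86 × 712/1,558 = $35,365.04; over-quota = $77,385.86 − $35,365.04 = $42,020.82.
In-quota duty = $35,365.04 × 5% = $1,768.25. Over-quota duty = $42,020.82 × 10% = $4,202.08.
Line duty = $1,768.25 + $4,202.08 = $5,970.33.
Line 3 (1213.81, Talay, 2,611 kg, $202,822.48):
Base rate for 1213.81 is 27%.
Additional duty on 1213.81 from Talay: +22.6%. Applied ad valorem rate: 27% + 22.6% = 49.6%.
Duty = $202,822.48 × 49.6% = $100,599.95.
Total = $1,587.04 + $5,970.33 + $100,599.95 = $108,157.32.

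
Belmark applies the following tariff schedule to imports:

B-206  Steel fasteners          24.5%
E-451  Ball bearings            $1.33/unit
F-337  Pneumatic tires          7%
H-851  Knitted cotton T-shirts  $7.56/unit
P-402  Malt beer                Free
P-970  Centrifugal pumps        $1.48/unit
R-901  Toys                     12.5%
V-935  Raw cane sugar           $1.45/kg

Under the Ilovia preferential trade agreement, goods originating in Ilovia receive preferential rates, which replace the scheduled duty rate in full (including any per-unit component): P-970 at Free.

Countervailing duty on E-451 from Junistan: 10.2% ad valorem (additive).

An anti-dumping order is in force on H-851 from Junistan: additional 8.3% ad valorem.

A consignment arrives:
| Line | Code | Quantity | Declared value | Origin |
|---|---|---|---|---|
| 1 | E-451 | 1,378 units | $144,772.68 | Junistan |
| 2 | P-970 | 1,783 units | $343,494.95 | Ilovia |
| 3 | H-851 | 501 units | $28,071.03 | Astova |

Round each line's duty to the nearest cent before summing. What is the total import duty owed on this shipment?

$20,387.11

Line 1 (E-451, Junistan, 1,378 units, $144,772.68):
Base rate for E-451 is $1.33/unit.
Additional duty on E-451 from Junistan: +10.2% ad valorem. Applied ad valorem rate = 10.2%.
Duty = $144,772.68 × 10.2% + 1,378 × $1.33 = $16,599.55.
Line 2 (P-970, Ilovia, 1,783 units, $343,494.95):
Base rate for P-970 is $1.48/unit.
Origin Ilovia qualifies under the Belmark–Ilovia agreement and P-970 is covered: preferential rate Free applies instead.
Duty = $343,494.95 × 0% = $0.00.
Line 3 (H-851, Astova, 501 units, $28,071.03):
Base rate for H-851 is $7.56/unit.
The additional-duty order on H-851 targets Junistan, not Astova; it does not apply.
Duty = 501 × $7.56 = $3,787.56.
Total = $16,599.55 + $0.00 + $3,787.56 = $20,387.11.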